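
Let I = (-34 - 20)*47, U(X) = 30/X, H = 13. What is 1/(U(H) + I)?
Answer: -13/32964 ≈ -0.00039437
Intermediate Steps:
I = -2538 (I = -54*47 = -2538)
1/(U(H) + I) = 1/(30/13 - 2538) = 1/(-32964/13) = -13/32964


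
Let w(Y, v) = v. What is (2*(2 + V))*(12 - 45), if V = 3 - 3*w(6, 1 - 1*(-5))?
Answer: 858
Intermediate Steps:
V = -15 (V = 3 - 3*(1 - 1*(-5)) = 3 - 3*(1 + 5) = 3 - 3*6 = 3 - 18 = -15)
(2*(2 + V))*(12 - 45) = (2*(2 - 15))*(12 - 45) = (2*(-13))*(-33) = -26*(-33) = 858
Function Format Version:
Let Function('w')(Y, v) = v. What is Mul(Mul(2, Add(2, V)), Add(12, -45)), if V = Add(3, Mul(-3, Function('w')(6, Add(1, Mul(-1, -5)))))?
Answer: 858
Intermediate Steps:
V = -15 (V = Add(3, Mul(-3, Add(1, Mul(-1, -5)))) = Add(3, Mul(-3, Add(1, 5))) = Add(3, Mul(-3, 6)) = Add(3, -18) = -15)
Mul(Mul(2, Add(2, V)), Add(12, -45)) = Mul(Mul(2, Add(2, -15)), Add(12, -45)) = Mul(Mul(2, -13), -33) = Mul(-26, -33) = 858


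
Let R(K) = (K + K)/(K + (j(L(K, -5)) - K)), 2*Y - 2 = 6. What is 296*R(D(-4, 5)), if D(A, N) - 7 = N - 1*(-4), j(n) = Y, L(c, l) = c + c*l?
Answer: 2368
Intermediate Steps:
Y = 4 (Y = 1 + (1/2)*6 = 1 + 3 = 4)
j(n) = 4
D(A, N) = 11 + N (D(A, N) = 7 + (N - 1*(-4)) = 7 + (N + 4) = 7 + (4 + N) = 11 + N)
R(K) = K/2 (R(K) = (K + K)/(K + (4 - K)) = (2*K)/4 = (2*K)*(1/4) = K/2)
296*R(D(-4, 5)) = 296*((11 + 5)/2) = 296*((1/2)*16) = 296*8 = 2368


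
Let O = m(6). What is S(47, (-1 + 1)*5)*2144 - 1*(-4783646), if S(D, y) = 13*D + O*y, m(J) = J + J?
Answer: 6093630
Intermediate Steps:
m(J) = 2*J
O = 12 (O = 2*6 = 12)
S(D, y) = 12*y + 13*D (S(D, y) = 13*D + 12*y = 12*y + 13*D)
S(47, (-1 + 1)*5)*2144 - 1*(-4783646) = (12*((-1 + 1)*5) + 13*47)*2144 - 1*(-4783646) = (12*(0*5) + 611)*2144 + 4783646 = (12*0 + 611)*2144 + 4783646 = (0 + 611)*2144 + 4783646 = 611*2144 + 4783646 = 1309984 + 4783646 = 6093630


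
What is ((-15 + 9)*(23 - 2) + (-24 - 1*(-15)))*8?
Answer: -1080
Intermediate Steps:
((-15 + 9)*(23 - 2) + (-24 - 1*(-15)))*8 = (-6*21 + (-24 + 15))*8 = (-126 - 9)*8 = -135*8 = -1080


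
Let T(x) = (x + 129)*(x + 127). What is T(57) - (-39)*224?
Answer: 42960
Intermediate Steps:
T(x) = (127 + x)*(129 + x) (T(x) = (129 + x)*(127 + x) = (127 + x)*(129 + x))
T(57) - (-39)*224 = (16383 + 57² + 256*57) - (-39)*224 = (16383 + 3249 + 14592) - 1*(-8736) = 34224 + 8736 = 42960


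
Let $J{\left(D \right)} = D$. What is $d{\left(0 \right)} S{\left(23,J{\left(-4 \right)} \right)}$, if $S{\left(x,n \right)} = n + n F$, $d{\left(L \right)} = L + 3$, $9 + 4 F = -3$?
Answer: $24$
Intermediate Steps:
$F = -3$ ($F = - \frac{9}{4} + \frac{1}{4} \left(-3\right) = - \frac{9}{4} - \frac{3}{4} = -3$)
$d{\left(L \right)} = 3 + L$
$S{\left(x,n \right)} = - 2 n$ ($S{\left(x,n \right)} = n + n \left(-3\right) = n - 3 n = - 2 n$)
$d{\left(0 \right)} S{\left(23,J{\left(-4 \right)} \right)} = \left(3 + 0\right) \left(\left(-2\right) \left(-4\right)\right) = 3 \cdot 8 = 24$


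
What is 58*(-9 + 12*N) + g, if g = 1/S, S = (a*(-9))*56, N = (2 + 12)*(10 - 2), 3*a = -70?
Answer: 910576801/11760 ≈ 77430.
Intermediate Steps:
a = -70/3 (a = (1/3)*(-70) = -70/3 ≈ -23.333)
N = 112 (N = 14*8 = 112)
S = 11760 (S = -70/3*(-9)*56 = 210*56 = 11760)
g = 1/11760 ≈ 8.5034e-5
58*(-9 + 12*N) + g = 58*(-9 + 12*112) + 1/11760 = 58*(-9 + 1344) + 1/11760 = 58*1335 + 1/11760 = 77430 + 1/11760 = 910576801/11760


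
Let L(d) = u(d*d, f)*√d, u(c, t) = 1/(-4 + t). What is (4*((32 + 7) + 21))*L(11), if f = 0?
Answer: -60*√11 ≈ -199.00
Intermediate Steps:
L(d) = -√d/4 (L(d) = √d/(-4 + 0) = √d/(-4) = -√d/4)
(4*((32 + 7) + 21))*L(11) = (4*((32 + 7) + 21))*(-√11/4) = (4*(39 + 21))*(-√11/4) = (4*60)*(-√11/4) = 240*(-√11/4) = -60*√11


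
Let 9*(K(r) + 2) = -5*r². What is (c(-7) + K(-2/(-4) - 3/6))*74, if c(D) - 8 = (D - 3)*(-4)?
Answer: 3404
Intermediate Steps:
K(r) = -2 - 5*r²/9 (K(r) = -2 + (-5*r²)/9 = -2 - 5*r²/9)
c(D) = 20 - 4*D (c(D) = 8 + (D - 3)*(-4) = 8 + (-3 + D)*(-4) = 8 + (12 - 4*D) = 20 - 4*D)
(c(-7) + K(-2/(-4) - 3/6))*74 = ((20 - 4*(-7)) + (-2 - 5*(-2/(-4) - 3/6)²/9))*74 = ((20 + 28) + (-2 - 5*(-2*(-¼) - 3*⅙)²/9))*74 = (48 + (-2 - 5*(½ - ½)²/9))*74 = (48 + (-2 - 5/9*0²))*74 = (48 + (-2 - 5/9*0))*74 = (48 + (-2 + 0))*74 = (48 - 2)*74 = 46*74 = 3404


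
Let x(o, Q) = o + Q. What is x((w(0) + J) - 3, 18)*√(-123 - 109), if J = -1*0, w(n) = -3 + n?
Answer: 24*I*√58 ≈ 182.78*I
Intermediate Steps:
J = 0
x(o, Q) = Q + o
x((w(0) + J) - 3, 18)*√(-123 - 109) = (18 + (((-3 + 0) + 0) - 3))*√(-123 - 109) = (18 + ((-3 + 0) - 3))*√(-232) = (18 + (-3 - 3))*(2*I*√58) = (18 - 6)*(2*I*√58) = 12*(2*I*√58) = 24*I*√58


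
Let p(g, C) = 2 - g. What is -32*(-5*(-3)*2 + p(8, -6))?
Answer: -768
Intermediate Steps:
-32*(-5*(-3)*2 + p(8, -6)) = -32*(-5*(-3)*2 + (2 - 1*8)) = -32*(15*2 + (2 - 8)) = -32*(30 - 6) = -32*24 = -768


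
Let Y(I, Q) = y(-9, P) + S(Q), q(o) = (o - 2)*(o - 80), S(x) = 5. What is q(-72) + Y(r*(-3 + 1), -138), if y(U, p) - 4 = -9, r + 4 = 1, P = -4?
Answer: 11248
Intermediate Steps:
r = -3 (r = -4 + 1 = -3)
y(U, p) = -5 (y(U, p) = 4 - 9 = -5)
q(o) = (-80 + o)*(-2 + o) (q(o) = (-2 + o)*(-80 + o) = (-80 + o)*(-2 + o))
Y(I, Q) = 0 (Y(I, Q) = -5 + 5 = 0)
q(-72) + Y(r*(-3 + 1), -138) = (160 + (-72)**2 - 82*(-72)) + 0 = (160 + 5184 + 5904) + 0 = 11248 + 0 = 11248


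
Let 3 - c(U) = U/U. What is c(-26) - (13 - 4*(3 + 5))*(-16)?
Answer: -302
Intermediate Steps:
c(U) = 2 (c(U) = 3 - U/U = 3 - 1*1 = 3 - 1 = 2)
c(-26) - (13 - 4*(3 + 5))*(-16) = 2 - (13 - 4*(3 + 5))*(-16) = 2 - (13 - 4*8)*(-16) = 2 - (13 - 32)*(-16) = 2 - (-19)*(-16) = 2 - 1*304 = 2 - 304 = -302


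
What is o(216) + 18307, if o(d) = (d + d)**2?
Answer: 204931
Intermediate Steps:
o(d) = 4*d**2 (o(d) = (2*d)**2 = 4*d**2)
o(216) + 18307 = 4*216**2 + 18307 = 4*46656 + 18307 = 186624 + 18307 = 204931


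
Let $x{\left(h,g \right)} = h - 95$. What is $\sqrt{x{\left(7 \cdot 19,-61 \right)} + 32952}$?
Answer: $\sqrt{32990} \approx 181.63$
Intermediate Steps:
$x{\left(h,g \right)} = -95 + h$
$\sqrt{x{\left(7 \cdot 19,-61 \right)} + 32952} = \sqrt{\left(-95 + 7 \cdot 19\right) + 32952} = \sqrt{\left(-95 + 133\right) + 32952} = \sqrt{38 + 32952} = \sqrt{32990}$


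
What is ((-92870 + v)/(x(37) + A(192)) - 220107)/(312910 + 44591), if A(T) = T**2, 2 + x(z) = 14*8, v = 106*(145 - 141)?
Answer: -4069164332/6609120987 ≈ -0.61569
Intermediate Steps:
v = 424 (v = 106*4 = 424)
x(z) = 110 (x(z) = -2 + 14*8 = -2 + 112 = 110)
((-92870 + v)/(x(37) + A(192)) - 220107)/(312910 + 44591) = ((-92870 + 424)/(110 + 192**2) - 220107)/(312910 + 44591) = (-92446/(110 + 36864) - 220107)/357501 = (-92446/36974 - 220107)*(1/357501) = (-92446*1/36974 - 220107)*(1/357501) = (-46223/18487 - 220107)*(1/357501) = -4069164332/18487*1/357501 = -4069164332/6609120987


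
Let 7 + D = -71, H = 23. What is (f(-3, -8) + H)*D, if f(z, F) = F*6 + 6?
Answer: 1482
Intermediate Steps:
f(z, F) = 6 + 6*F (f(z, F) = 6*F + 6 = 6 + 6*F)
D = -78 (D = -7 - 71 = -78)
(f(-3, -8) + H)*D = ((6 + 6*(-8)) + 23)*(-78) = ((6 - 48) + 23)*(-78) = (-42 + 23)*(-78) = -19*(-78) = 1482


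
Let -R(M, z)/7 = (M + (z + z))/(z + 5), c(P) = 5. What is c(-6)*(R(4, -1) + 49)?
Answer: 455/2 ≈ 227.50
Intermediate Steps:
R(M, z) = -7*(M + 2*z)/(5 + z) (R(M, z) = -7*(M + (z + z))/(z + 5) = -7*(M + 2*z)/(5 + z))
c(-6)*(R(4, -1) + 49) = 5*(7*(-1*4 - 2*(-1))/(5 - 1) + 49) = 5*(7*(-4 + 2)/4 + 49) = 5*(7*(¼)*(-2) + 49) = 5*(-7/2 + 49) = 5*(91/2) = 455/2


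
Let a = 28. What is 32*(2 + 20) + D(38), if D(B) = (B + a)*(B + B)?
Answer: 5720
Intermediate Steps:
D(B) = 2*B*(28 + B) (D(B) = (B + 28)*(B + B) = (28 + B)*(2*B) = 2*B*(28 + B))
32*(2 + 20) + D(38) = 32*(2 + 20) + 2*38*(28 + 38) = 32*22 + 2*38*66 = 704 + 5016 = 5720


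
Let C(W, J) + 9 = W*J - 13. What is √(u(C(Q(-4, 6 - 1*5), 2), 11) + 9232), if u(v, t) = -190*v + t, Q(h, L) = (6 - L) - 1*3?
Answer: 3*√1407 ≈ 112.53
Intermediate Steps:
Q(h, L) = 3 - L (Q(h, L) = (6 - L) - 3 = 3 - L)
C(W, J) = -22 + J*W (C(W, J) = -9 + (W*J - 13) = -9 + (J*W - 13) = -9 + (-13 + J*W) = -22 + J*W)
u(v, t) = t - 190*v
√(u(C(Q(-4, 6 - 1*5), 2), 11) + 9232) = √((11 - 190*(-22 + 2*(3 - (6 - 1*5)))) + 9232) = √((11 - 190*(-22 + 2*(3 - (6 - 5)))) + 9232) = √((11 - 190*(-22 + 2*(3 - 1*1))) + 9232) = √((11 - 190*(-22 + 2*(3 - 1))) + 9232) = √((11 - 190*(-22 + 2*2)) + 9232) = √((11 - 190*(-22 + 4)) + 9232) = √((11 - 190*(-18)) + 9232) = √((11 + 3420) + 9232) = √(3431 + 9232) = √12663 = 3*√1407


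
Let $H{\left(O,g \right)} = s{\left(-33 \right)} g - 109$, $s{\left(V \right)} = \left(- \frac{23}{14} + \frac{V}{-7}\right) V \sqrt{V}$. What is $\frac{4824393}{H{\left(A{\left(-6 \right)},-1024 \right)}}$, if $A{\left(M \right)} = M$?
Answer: $- \frac{25767083013}{17418817430041} - \frac{24535396182528 i \sqrt{33}}{17418817430041} \approx -0.0014793 - 8.0915 i$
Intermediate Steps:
$s{\left(V \right)} = V^{\frac{3}{2}} \left(- \frac{23}{14} - \frac{V}{7}\right)$ ($s{\left(V \right)} = \left(\left(-23\right) \frac{1}{14} + V \left(- \frac{1}{7}\right)\right) V \sqrt{V} = \left(- \frac{23}{14} - \frac{V}{7}\right) V \sqrt{V} = V \left(- \frac{23}{14} - \frac{V}{7}\right) \sqrt{V} = V^{\frac{3}{2}} \left(- \frac{23}{14} - \frac{V}{7}\right)$)
$H{\left(O,g \right)} = -109 - \frac{1419 i g \sqrt{33}}{14}$ ($H{\left(O,g \right)} = \frac{\left(-33\right)^{\frac{3}{2}} \left(-23 - -66\right)}{14} g - 109 = \frac{- 33 i \sqrt{33} \left(-23 + 66\right)}{14} g - 109 = \frac{1}{14} \left(- 33 i \sqrt{33}\right) 43 g - 109 = - \frac{1419 i \sqrt{33}}{14} g - 109 = - \frac{1419 i g \sqrt{33}}{14} - 109 = -109 - \frac{1419 i g \sqrt{33}}{14}$)
$\frac{4824393}{H{\left(A{\left(-6 \right)},-1024 \right)}} = \frac{4824393}{-109 - \frac{1419}{14} i \left(-1024\right) \sqrt{33}} = \frac{4824393}{-109 + \frac{726528 i \sqrt{33}}{7}}$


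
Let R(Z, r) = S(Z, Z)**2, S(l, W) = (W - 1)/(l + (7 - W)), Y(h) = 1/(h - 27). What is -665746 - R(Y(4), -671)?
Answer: -17256802642/25921 ≈ -6.6575e+5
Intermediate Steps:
Y(h) = 1/(-27 + h)
S(l, W) = (-1 + W)/(7 + l - W)
R(Z, r) = (-1/7 + Z/7)**2 (R(Z, r) = ((-1 + Z)/(7 + Z - Z))**2 = ((-1 + Z)/7)**2 = (-1/7 + Z/7)**2)
-665746 - R(Y(4), -671) = -665746 - (-1 + 1/(-27 + 4))**2/49 = -665746 - (-1 + 1/(-23))**2/49 = -665746 - (-1 - 1/23)**2/49 = -665746 - (-24/23)**2/49 = -665746 - 576/(49*529) = -665746 - 1*576/25921 = -665746 - 576/25921 = -17256802642/25921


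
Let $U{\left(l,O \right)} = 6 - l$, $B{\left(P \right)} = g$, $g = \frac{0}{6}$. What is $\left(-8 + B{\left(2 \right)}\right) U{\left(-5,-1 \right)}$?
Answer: $-88$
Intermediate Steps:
$g = 0$ ($g = 0 \cdot \frac{1}{6} = 0$)
$B{\left(P \right)} = 0$
$\left(-8 + B{\left(2 \right)}\right) U{\left(-5,-1 \right)} = \left(-8 + 0\right) \left(6 - -5\right) = - 8 \left(6 + 5\right) = \left(-8\right) 11 = -88$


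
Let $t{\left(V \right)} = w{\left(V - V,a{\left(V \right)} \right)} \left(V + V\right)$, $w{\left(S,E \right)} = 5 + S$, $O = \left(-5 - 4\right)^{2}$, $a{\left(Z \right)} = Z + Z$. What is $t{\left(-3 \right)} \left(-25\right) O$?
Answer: $60750$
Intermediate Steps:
$a{\left(Z \right)} = 2 Z$
$O = 81$ ($O = \left(-9\right)^{2} = 81$)
$t{\left(V \right)} = 10 V$ ($t{\left(V \right)} = \left(5 + \left(V - V\right)\right) \left(V + V\right) = \left(5 + 0\right) 2 V = 5 \cdot 2 V = 10 V$)
$t{\left(-3 \right)} \left(-25\right) O = 10 \left(-3\right) \left(-25\right) 81 = \left(-30\right) \left(-25\right) 81 = 750 \cdot 81 = 60750$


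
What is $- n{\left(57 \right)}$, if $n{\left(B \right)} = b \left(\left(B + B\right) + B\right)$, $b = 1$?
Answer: $-171$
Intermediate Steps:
$n{\left(B \right)} = 3 B$ ($n{\left(B \right)} = 1 \left(\left(B + B\right) + B\right) = 1 \left(2 B + B\right) = 1 \cdot 3 B = 3 B$)
$- n{\left(57 \right)} = - 3 \cdot 57 = \left(-1\right) 171 = -171$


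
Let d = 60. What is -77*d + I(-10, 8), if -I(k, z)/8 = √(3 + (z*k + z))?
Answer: -4620 - 8*I*√69 ≈ -4620.0 - 66.453*I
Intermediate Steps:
I(k, z) = -8*√(3 + z + k*z) (I(k, z) = -8*√(3 + (z*k + z)) = -8*√(3 + (k*z + z)) = -8*√(3 + (z + k*z)) = -8*√(3 + z + k*z))
-77*d + I(-10, 8) = -77*60 - 8*√(3 + 8 - 10*8) = -4620 - 8*√(3 + 8 - 80) = -4620 - 8*I*√69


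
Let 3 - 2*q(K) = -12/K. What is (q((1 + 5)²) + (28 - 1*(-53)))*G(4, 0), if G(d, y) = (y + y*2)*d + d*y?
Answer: 0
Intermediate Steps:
G(d, y) = 4*d*y (G(d, y) = (y + 2*y)*d + d*y = (3*y)*d + d*y = 3*d*y + d*y = 4*d*y)
q(K) = 3/2 + 6/K (q(K) = 3/2 - (-6)/K = 3/2 + 6/K)
(q((1 + 5)²) + (28 - 1*(-53)))*G(4, 0) = ((3/2 + 6/((1 + 5)²)) + (28 - 1*(-53)))*(4*4*0) = ((3/2 + 6/(6²)) + (28 + 53))*0 = ((3/2 + 6/36) + 81)*0 = ((3/2 + 6*(1/36)) + 81)*0 = ((3/2 + ⅙) + 81)*0 = (5/3 + 81)*0 = (248/3)*0 = 0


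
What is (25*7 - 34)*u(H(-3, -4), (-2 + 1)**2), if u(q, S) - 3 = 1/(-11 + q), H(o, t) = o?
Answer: 5781/14 ≈ 412.93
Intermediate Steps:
u(q, S) = 3 + 1/(-11 + q)
(25*7 - 34)*u(H(-3, -4), (-2 + 1)**2) = (25*7 - 34)*((-32 + 3*(-3))/(-11 - 3)) = (175 - 34)*((-32 - 9)/(-14)) = 141*(-1/14*(-41)) = 141*(41/14) = 5781/14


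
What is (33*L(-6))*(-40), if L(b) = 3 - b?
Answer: -11880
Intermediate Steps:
(33*L(-6))*(-40) = (33*(3 - 1*(-6)))*(-40) = (33*(3 + 6))*(-40) = (33*9)*(-40) = 297*(-40) = -11880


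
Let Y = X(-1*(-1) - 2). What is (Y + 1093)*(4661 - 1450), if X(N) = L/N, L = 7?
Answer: 3487146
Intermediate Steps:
X(N) = 7/N
Y = -7 (Y = 7/(-1*(-1) - 2) = 7/(1 - 2) = 7/(-1) = 7*(-1) = -7)
(Y + 1093)*(4661 - 1450) = (-7 + 1093)*(4661 - 1450) = 1086*3211 = 3487146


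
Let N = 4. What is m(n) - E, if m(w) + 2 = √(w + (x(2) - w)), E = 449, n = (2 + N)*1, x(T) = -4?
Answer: -451 + 2*I ≈ -451.0 + 2.0*I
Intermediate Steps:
n = 6 (n = (2 + 4)*1 = 6*1 = 6)
m(w) = -2 + 2*I (m(w) = -2 + √(w + (-4 - w)) = -2 + √(-4) = -2 + 2*I)
m(n) - E = (-2 + 2*I) - 1*449 = (-2 + 2*I) - 449 = -451 + 2*I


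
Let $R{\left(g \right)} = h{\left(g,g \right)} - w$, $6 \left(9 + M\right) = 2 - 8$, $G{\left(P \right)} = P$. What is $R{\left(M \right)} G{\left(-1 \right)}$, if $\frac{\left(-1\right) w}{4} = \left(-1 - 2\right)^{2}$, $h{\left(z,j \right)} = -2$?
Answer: $-34$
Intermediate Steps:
$w = -36$ ($w = - 4 \left(-1 - 2\right)^{2} = - 4 \left(-3\right)^{2} = \left(-4\right) 9 = -36$)
$M = -10$ ($M = -9 + \frac{2 - 8}{6} = -9 + \frac{1}{6} \left(-6\right) = -9 - 1 = -10$)
$R{\left(g \right)} = 34$ ($R{\left(g \right)} = -2 - -36 = -2 + 36 = 34$)
$R{\left(M \right)} G{\left(-1 \right)} = 34 \left(-1\right) = -34$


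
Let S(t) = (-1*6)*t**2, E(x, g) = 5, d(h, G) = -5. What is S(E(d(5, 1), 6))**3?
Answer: -3375000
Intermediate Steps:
S(t) = -6*t**2
S(E(d(5, 1), 6))**3 = (-6*5**2)**3 = (-6*25)**3 = (-150)**3 = -3375000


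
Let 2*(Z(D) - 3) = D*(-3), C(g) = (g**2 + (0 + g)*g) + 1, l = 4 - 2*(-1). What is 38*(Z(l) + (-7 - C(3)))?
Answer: -1216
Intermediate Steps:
l = 6 (l = 4 + 2 = 6)
C(g) = 1 + 2*g**2 (C(g) = (g**2 + g*g) + 1 = (g**2 + g**2) + 1 = 2*g**2 + 1 = 1 + 2*g**2)
Z(D) = 3 - 3*D/2 (Z(D) = 3 + (D*(-3))/2 = 3 + (-3*D)/2 = 3 - 3*D/2)
38*(Z(l) + (-7 - C(3))) = 38*((3 - 3/2*6) + (-7 - (1 + 2*3**2))) = 38*((3 - 9) + (-7 - (1 + 2*9))) = 38*(-6 + (-7 - (1 + 18))) = 38*(-6 + (-7 - 1*19)) = 38*(-6 + (-7 - 19)) = 38*(-6 - 26) = 38*(-32) = -1216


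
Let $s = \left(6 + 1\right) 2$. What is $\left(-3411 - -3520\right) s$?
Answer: $1526$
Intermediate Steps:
$s = 14$ ($s = 7 \cdot 2 = 14$)
$\left(-3411 - -3520\right) s = \left(-3411 - -3520\right) 14 = \left(-3411 + 3520\right) 14 = 109 \cdot 14 = 1526$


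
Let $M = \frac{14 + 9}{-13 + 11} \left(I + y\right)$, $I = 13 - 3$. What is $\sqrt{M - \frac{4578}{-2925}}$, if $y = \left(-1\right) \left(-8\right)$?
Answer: $\frac{i \sqrt{7811661}}{195} \approx 14.333 i$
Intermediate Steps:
$I = 10$
$y = 8$
$M = -207$ ($M = \frac{14 + 9}{-13 + 11} \left(10 + 8\right) = \frac{23}{-2} \cdot 18 = 23 \left(- \frac{1}{2}\right) 18 = \left(- \frac{23}{2}\right) 18 = -207$)
$\sqrt{M - \frac{4578}{-2925}} = \sqrt{-207 - \frac{4578}{-2925}} = \sqrt{-207 - - \frac{1526}{975}} = \sqrt{-207 + \frac{1526}{975}} = \sqrt{- \frac{200299}{975}} = \frac{i \sqrt{7811661}}{195}$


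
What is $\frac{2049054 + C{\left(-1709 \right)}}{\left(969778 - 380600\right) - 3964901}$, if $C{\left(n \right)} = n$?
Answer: $- \frac{2047345}{3375723} \approx -0.60649$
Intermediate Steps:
$\frac{2049054 + C{\left(-1709 \right)}}{\left(969778 - 380600\right) - 3964901} = \frac{2049054 - 1709}{\left(969778 - 380600\right) - 3964901} = \frac{2047345}{\left(969778 - 380600\right) - 3964901} = \frac{2047345}{589178 - 3964901} = \frac{2047345}{-3375723} = 2047345 \left(- \frac{1}{3375723}\right) = - \frac{2047345}{3375723}$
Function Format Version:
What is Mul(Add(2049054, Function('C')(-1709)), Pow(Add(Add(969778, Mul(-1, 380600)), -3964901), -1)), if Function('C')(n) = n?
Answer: Rational(-2047345, 3375723) ≈ -0.60649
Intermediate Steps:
Mul(Add(2049054, Function('C')(-1709)), Pow(Add(Add(969778, Mul(-1, 380600)), -3964901), -1)) = Mul(Add(2049054, -1709), Pow(Add(Add(969778, Mul(-1, 380600)), -3964901), -1)) = Mul(2047345, Pow(Add(Add(969778, -380600), -3964901), -1)) = Mul(2047345, Pow(Add(589178, -3964901), -1)) = Mul(2047345, Pow(-3375723, -1)) = Mul(2047345, Rational(-1, 3375723)) = Rational(-2047345, 3375723)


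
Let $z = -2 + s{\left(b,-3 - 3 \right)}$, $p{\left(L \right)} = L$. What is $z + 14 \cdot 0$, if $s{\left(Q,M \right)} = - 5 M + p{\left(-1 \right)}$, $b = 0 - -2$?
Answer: $27$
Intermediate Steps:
$b = 2$ ($b = 0 + 2 = 2$)
$s{\left(Q,M \right)} = -1 - 5 M$ ($s{\left(Q,M \right)} = - 5 M - 1 = -1 - 5 M$)
$z = 27$ ($z = -2 - \left(1 + 5 \left(-3 - 3\right)\right) = -2 - -29 = -2 + \left(-1 + 30\right) = -2 + 29 = 27$)
$z + 14 \cdot 0 = 27 + 14 \cdot 0 = 27 + 0 = 27$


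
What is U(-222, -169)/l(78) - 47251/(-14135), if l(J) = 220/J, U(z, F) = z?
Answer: -1065302/14135 ≈ -75.366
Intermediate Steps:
U(-222, -169)/l(78) - 47251/(-14135) = -222/(220/78) - 47251/(-14135) = -222/(220*(1/78)) - 47251*(-1/14135) = -222/110/39 + 47251/14135 = -222*39/110 + 47251/14135 = -4329/55 + 47251/14135 = -1065302/14135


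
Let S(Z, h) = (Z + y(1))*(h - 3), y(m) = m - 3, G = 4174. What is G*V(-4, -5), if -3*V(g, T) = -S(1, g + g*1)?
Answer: 45914/3 ≈ 15305.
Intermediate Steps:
y(m) = -3 + m
S(Z, h) = (-3 + h)*(-2 + Z) (S(Z, h) = (Z + (-3 + 1))*(h - 3) = (Z - 2)*(-3 + h) = (-2 + Z)*(-3 + h) = (-3 + h)*(-2 + Z))
V(g, T) = 1 - 2*g/3 (V(g, T) = -(-1)*(6 - 3*1 - 2*(g + g*1) + 1*(g + g*1))/3 = -(-1)*(6 - 3 - 2*(g + g) + 1*(g + g))/3 = -(-1)*(6 - 3 - 4*g + 1*(2*g))/3 = -(-1)*(6 - 3 - 4*g + 2*g)/3 = -(-1)*(3 - 2*g)/3 = -(-3 + 2*g)/3 = 1 - 2*g/3)
G*V(-4, -5) = 4174*(1 - ⅔*(-4)) = 4174*(1 + 8/3) = 4174*(11/3) = 45914/3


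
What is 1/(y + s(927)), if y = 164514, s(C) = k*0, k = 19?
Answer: 1/164514 ≈ 6.0785e-6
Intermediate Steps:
s(C) = 0 (s(C) = 19*0 = 0)
1/(y + s(927)) = 1/(164514 + 0) = 1/164514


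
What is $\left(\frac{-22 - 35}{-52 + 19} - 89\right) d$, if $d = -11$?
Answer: $960$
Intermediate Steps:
$\left(\frac{-22 - 35}{-52 + 19} - 89\right) d = \left(\frac{-22 - 35}{-52 + 19} - 89\right) \left(-11\right) = \left(- \frac{57}{-33} - 89\right) \left(-11\right) = \left(\left(-57\right) \left(- \frac{1}{33}\right) - 89\right) \left(-11\right) = \left(\frac{19}{11} - 89\right) \left(-11\right) = \left(- \frac{960}{11}\right) \left(-11\right) = 960$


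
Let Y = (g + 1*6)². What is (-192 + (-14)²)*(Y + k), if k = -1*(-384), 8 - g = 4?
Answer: 1936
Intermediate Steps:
g = 4 (g = 8 - 1*4 = 8 - 4 = 4)
k = 384
Y = 100 (Y = (4 + 1*6)² = (4 + 6)² = 10² = 100)
(-192 + (-14)²)*(Y + k) = (-192 + (-14)²)*(100 + 384) = (-192 + 196)*484 = 4*484 = 1936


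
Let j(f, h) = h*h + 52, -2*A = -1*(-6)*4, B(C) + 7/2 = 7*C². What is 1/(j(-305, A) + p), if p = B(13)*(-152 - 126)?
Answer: -1/327705 ≈ -3.0515e-6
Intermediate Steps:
B(C) = -7/2 + 7*C²
A = -12 (A = -(-1*(-6))*4/2 = -3*4 = -½*24 = -12)
j(f, h) = 52 + h² (j(f, h) = h² + 52 = 52 + h²)
p = -327901 (p = (-7/2 + 7*13²)*(-152 - 126) = (-7/2 + 7*169)*(-278) = (-7/2 + 1183)*(-278) = (2359/2)*(-278) = -327901)
1/(j(-305, A) + p) = 1/((52 + (-12)²) - 327901) = 1/((52 + 144) - 327901) = 1/(196 - 327901) = 1/(-327705) = -1/327705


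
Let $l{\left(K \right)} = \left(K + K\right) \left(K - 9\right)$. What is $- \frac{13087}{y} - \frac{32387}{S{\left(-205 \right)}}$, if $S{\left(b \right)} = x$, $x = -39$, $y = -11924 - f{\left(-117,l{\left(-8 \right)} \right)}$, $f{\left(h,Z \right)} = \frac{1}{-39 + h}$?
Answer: $\frac{60324072649}{72545577} \approx 831.53$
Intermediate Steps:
$l{\left(K \right)} = 2 K \left(-9 + K\right)$
$y = - \frac{1860143}{156}$ ($y = -11924 - \frac{1}{-39 - 117} = -11924 - \frac{1}{-156} = -11924 - - \frac{1}{156} = -11924 + \frac{1}{156} = - \frac{1860143}{156} \approx -11924.0$)
$S{\left(b \right)} = -39$
$- \frac{13087}{y} - \frac{32387}{S{\left(-205 \right)}} = - \frac{13087}{- \frac{1860143}{156}} - \frac{32387}{-39} = \left(-13087\right) \left(- \frac{156}{1860143}\right) - - \frac{32387}{39} = \frac{2041572}{1860143} + \frac{32387}{39} = \frac{60324072649}{72545577}$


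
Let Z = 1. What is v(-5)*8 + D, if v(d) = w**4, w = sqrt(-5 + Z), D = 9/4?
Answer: 521/4 ≈ 130.25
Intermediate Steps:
D = 9/4 (D = 9*(1/4) = 9/4 ≈ 2.2500)
w = 2*I (w = sqrt(-5 + 1) = sqrt(-4) = 2*I ≈ 2.0*I)
v(d) = 16 (v(d) = (2*I)**4 = 16)
v(-5)*8 + D = 16*8 + 9/4 = 128 + 9/4 = 521/4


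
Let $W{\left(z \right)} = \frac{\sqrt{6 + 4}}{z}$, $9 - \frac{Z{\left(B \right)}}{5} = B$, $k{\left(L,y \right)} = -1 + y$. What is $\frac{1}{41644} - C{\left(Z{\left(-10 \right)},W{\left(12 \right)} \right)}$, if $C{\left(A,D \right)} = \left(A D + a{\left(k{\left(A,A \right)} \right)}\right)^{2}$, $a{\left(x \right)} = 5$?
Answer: $- \frac{488536157}{749592} - \frac{475 \sqrt{10}}{6} \approx -902.08$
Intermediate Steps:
$Z{\left(B \right)} = 45 - 5 B$
$W{\left(z \right)} = \frac{\sqrt{10}}{z}$
$C{\left(A,D \right)} = \left(5 + A D\right)^{2}$ ($C{\left(A,D \right)} = \left(A D + 5\right)^{2} = \left(5 + A D\right)^{2}$)
$\frac{1}{41644} - C{\left(Z{\left(-10 \right)},W{\left(12 \right)} \right)} = \frac{1}{41644} - \left(5 + \left(45 - -50\right) \frac{\sqrt{10}}{12}\right)^{2} = \frac{1}{41644} - \left(5 + \left(45 + 50\right) \sqrt{10} \cdot \frac{1}{12}\right)^{2} = \frac{1}{41644} - \left(5 + 95 \frac{\sqrt{10}}{12}\right)^{2} = \frac{1}{41644} - \left(5 + \frac{95 \sqrt{10}}{12}\right)^{2}$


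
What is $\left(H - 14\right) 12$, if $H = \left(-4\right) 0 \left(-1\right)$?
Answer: $-168$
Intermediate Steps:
$H = 0$ ($H = 0 \left(-1\right) = 0$)
$\left(H - 14\right) 12 = \left(0 - 14\right) 12 = \left(-14\right) 12 = -168$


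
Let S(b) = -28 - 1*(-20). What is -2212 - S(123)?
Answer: -2204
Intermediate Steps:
S(b) = -8 (S(b) = -28 + 20 = -8)
-2212 - S(123) = -2212 - 1*(-8) = -2212 + 8 = -2204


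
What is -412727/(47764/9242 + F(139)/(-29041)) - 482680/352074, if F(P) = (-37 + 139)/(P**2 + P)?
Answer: -94871260447844804760730/1187952414808835793 ≈ -79861.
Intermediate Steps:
F(P) = 102/(P + P**2)
-412727/(47764/9242 + F(139)/(-29041)) - 482680/352074 = -412727/(47764/9242 + (102/(139*(1 + 139)))/(-29041)) - 482680/352074 = -412727/(47764*(1/9242) + (102*(1/139)/140)*(-1/29041)) - 482680*1/352074 = -412727/(23882/4621 + (102*(1/139)*(1/140))*(-1/29041)) - 241340/176037 = -412727/(23882/4621 + (51/9730)*(-1/29041)) - 241340/176037 = -412727/(23882/4621 - 51/282568930) - 241340/176037 = -412727/6748310950589/1305751025530 - 241340/176037 = -412727*1305751025530/6748310950589 - 241340/176037 = -538918703513920310/6748310950589 - 241340/176037 = -94871260447844804760730/1187952414808835793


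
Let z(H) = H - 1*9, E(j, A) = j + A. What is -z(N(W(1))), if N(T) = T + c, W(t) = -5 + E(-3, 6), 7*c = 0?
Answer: 11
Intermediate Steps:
c = 0 (c = (⅐)*0 = 0)
E(j, A) = A + j
W(t) = -2 (W(t) = -5 + (6 - 3) = -5 + 3 = -2)
N(T) = T (N(T) = T + 0 = T)
z(H) = -9 + H (z(H) = H - 9 = -9 + H)
-z(N(W(1))) = -(-9 - 2) = -1*(-11) = 11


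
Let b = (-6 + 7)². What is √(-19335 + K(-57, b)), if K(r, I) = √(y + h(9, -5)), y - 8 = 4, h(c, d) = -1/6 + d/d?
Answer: √(-696060 + 6*√462)/6 ≈ 139.04*I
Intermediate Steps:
h(c, d) = ⅚ (h(c, d) = -1*⅙ + 1 = -⅙ + 1 = ⅚)
y = 12 (y = 8 + 4 = 12)
b = 1 (b = 1² = 1)
K(r, I) = √462/6 (K(r, I) = √(12 + ⅚) = √(77/6) = √462/6)
√(-19335 + K(-57, b)) = √(-19335 + √462/6)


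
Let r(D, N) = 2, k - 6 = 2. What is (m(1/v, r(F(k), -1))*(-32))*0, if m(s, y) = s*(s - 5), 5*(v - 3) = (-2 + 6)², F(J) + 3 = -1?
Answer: 0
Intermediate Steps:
k = 8 (k = 6 + 2 = 8)
F(J) = -4 (F(J) = -3 - 1 = -4)
v = 31/5 (v = 3 + (-2 + 6)²/5 = 3 + (⅕)*4² = 3 + (⅕)*16 = 3 + 16/5 = 31/5 ≈ 6.2000)
m(s, y) = s*(-5 + s)
(m(1/v, r(F(k), -1))*(-32))*0 = (((-5 + 1/(31/5))/(31/5))*(-32))*0 = ((5*(-5 + 5/31)/31)*(-32))*0 = (((5/31)*(-150/31))*(-32))*0 = -750/961*(-32)*0 = (24000/961)*0 = 0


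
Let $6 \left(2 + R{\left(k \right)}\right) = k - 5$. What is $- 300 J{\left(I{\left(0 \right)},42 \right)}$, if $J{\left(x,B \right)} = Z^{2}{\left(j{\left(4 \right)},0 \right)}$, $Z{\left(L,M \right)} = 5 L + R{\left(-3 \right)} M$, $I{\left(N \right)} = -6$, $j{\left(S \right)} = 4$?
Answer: $-120000$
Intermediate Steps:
$R{\left(k \right)} = - \frac{17}{6} + \frac{k}{6}$ ($R{\left(k \right)} = -2 + \frac{k - 5}{6} = -2 + \frac{-5 + k}{6} = -2 + \left(- \frac{5}{6} + \frac{k}{6}\right) = - \frac{17}{6} + \frac{k}{6}$)
$Z{\left(L,M \right)} = 5 L - \frac{10 M}{3}$ ($Z{\left(L,M \right)} = 5 L + \left(- \frac{17}{6} + \frac{1}{6} \left(-3\right)\right) M = 5 L + \left(- \frac{17}{6} - \frac{1}{2}\right) M = 5 L - \frac{10 M}{3}$)
$J{\left(x,B \right)} = 400$ ($J{\left(x,B \right)} = \left(5 \cdot 4 - 0\right)^{2} = \left(20 + 0\right)^{2} = 20^{2} = 400$)
$- 300 J{\left(I{\left(0 \right)},42 \right)} = \left(-300\right) 400 = -120000$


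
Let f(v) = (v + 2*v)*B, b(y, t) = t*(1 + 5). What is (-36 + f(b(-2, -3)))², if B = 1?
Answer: 8100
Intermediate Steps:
b(y, t) = 6*t (b(y, t) = t*6 = 6*t)
f(v) = 3*v (f(v) = (v + 2*v)*1 = (3*v)*1 = 3*v)
(-36 + f(b(-2, -3)))² = (-36 + 3*(6*(-3)))² = (-36 + 3*(-18))² = (-36 - 54)² = (-90)² = 8100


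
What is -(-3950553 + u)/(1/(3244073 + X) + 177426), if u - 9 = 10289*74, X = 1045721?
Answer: 1954404407636/108731570035 ≈ 17.975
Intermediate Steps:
u = 761395 (u = 9 + 10289*74 = 9 + 761386 = 761395)
-(-3950553 + u)/(1/(3244073 + X) + 177426) = -(-3950553 + 761395)/(1/(3244073 + 1045721) + 177426) = -(-3189158)/(1/4289794 + 177426) = -(-3189158)/761120990245/4289794 = -(-3189158)*4289794/761120990245 = -1*(-1954404407636/108731570035) = 1954404407636/108731570035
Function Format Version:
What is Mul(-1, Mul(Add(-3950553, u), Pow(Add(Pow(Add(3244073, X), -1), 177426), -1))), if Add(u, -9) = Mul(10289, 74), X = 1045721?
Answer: Rational(1954404407636, 108731570035) ≈ 17.975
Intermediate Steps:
u = 761395 (u = Add(9, Mul(10289, 74)) = Add(9, 761386) = 761395)
Mul(-1, Mul(Add(-3950553, u), Pow(Add(Pow(Add(3244073, X), -1), 177426), -1))) = Mul(-1, Mul(Add(-3950553, 761395), Pow(Add(Pow(Add(3244073, 1045721), -1), 177426), -1))) = Mul(-1, Mul(-3189158, Pow(Add(Pow(4289794, -1), 177426), -1))) = Mul(-1, Mul(-3189158, Pow(Add(Rational(1, 4289794), 177426), -1))) = Mul(-1, Mul(-3189158, Pow(Rational(761120990245, 4289794), -1))) = Mul(-1, Mul(-3189158, Rational(4289794, 761120990245))) = Mul(-1, Rational(-1954404407636, 108731570035)) = Rational(1954404407636, 108731570035)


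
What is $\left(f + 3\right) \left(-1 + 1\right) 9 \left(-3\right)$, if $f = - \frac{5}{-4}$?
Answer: $0$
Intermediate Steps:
$f = \frac{5}{4}$ ($f = \left(-5\right) \left(- \frac{1}{4}\right) = \frac{5}{4} \approx 1.25$)
$\left(f + 3\right) \left(-1 + 1\right) 9 \left(-3\right) = \left(\frac{5}{4} + 3\right) \left(-1 + 1\right) 9 \left(-3\right) = \frac{17}{4} \cdot 0 \cdot 9 \left(-3\right) = 0 \cdot 9 \left(-3\right) = 0 \left(-3\right) = 0$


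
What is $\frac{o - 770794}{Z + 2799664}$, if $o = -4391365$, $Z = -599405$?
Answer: $- \frac{5162159}{2200259} \approx -2.3462$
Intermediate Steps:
$\frac{o - 770794}{Z + 2799664} = \frac{-4391365 - 770794}{-599405 + 2799664} = - \frac{5162159}{2200259}$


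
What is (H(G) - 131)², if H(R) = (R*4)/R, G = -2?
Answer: 16129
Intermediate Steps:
H(R) = 4 (H(R) = (4*R)/R = 4)
(H(G) - 131)² = (4 - 131)² = (-127)² = 16129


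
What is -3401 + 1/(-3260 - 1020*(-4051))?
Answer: -58967490279/17338280 ≈ -3401.0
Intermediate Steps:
-3401 + 1/(-3260 - 1020*(-4051)) = -3401 - 1/4051/(-4280) = -3401 - 1/4280*(-1/4051) = -3401 + 1/17338280 = -58967490279/17338280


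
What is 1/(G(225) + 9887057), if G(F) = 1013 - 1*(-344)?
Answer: 1/9888414 ≈ 1.0113e-7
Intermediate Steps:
G(F) = 1357 (G(F) = 1013 + 344 = 1357)
1/(G(225) + 9887057) = 1/(1357 + 9887057) = 1/9888414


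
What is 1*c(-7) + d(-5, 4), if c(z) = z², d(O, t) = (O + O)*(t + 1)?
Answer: -1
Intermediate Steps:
d(O, t) = 2*O*(1 + t) (d(O, t) = (2*O)*(1 + t) = 2*O*(1 + t))
1*c(-7) + d(-5, 4) = 1*(-7)² + 2*(-5)*(1 + 4) = 1*49 + 2*(-5)*5 = 49 - 50 = -1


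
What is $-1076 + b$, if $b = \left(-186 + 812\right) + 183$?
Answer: $-267$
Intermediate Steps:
$b = 809$ ($b = 626 + 183 = 809$)
$-1076 + b = -1076 + 809 = -267$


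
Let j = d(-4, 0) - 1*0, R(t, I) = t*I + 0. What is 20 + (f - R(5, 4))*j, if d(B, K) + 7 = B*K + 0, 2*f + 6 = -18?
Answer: 244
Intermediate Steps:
R(t, I) = I*t (R(t, I) = I*t + 0 = I*t)
f = -12 (f = -3 + (½)*(-18) = -3 - 9 = -12)
d(B, K) = -7 + B*K (d(B, K) = -7 + (B*K + 0) = -7 + B*K)
j = -7 (j = (-7 - 4*0) - 1*0 = (-7 + 0) + 0 = -7 + 0 = -7)
20 + (f - R(5, 4))*j = 20 + (-12 - 4*5)*(-7) = 20 + (-12 - 1*20)*(-7) = 20 + (-12 - 20)*(-7) = 20 - 32*(-7) = 20 + 224 = 244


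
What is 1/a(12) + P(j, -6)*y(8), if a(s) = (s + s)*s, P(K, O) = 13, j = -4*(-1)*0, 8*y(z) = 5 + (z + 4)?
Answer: 7957/288 ≈ 27.628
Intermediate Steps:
y(z) = 9/8 + z/8 (y(z) = (5 + (z + 4))/8 = (5 + (4 + z))/8 = (9 + z)/8 = 9/8 + z/8)
j = 0 (j = 4*0 = 0)
a(s) = 2*s**2 (a(s) = (2*s)*s = 2*s**2)
1/a(12) + P(j, -6)*y(8) = 1/(2*12**2) + 13*(9/8 + (1/8)*8) = 1/(2*144) + 13*(9/8 + 1) = 1/288 + 13*(17/8) = 1/288 + 221/8 = 7957/288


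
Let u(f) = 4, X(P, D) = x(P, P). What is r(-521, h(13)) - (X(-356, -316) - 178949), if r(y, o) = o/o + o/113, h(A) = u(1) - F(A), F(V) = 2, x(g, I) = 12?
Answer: 20219996/113 ≈ 1.7894e+5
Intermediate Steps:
X(P, D) = 12
h(A) = 2 (h(A) = 4 - 1*2 = 4 - 2 = 2)
r(y, o) = 1 + o/113 (r(y, o) = 1 + o*(1/113) = 1 + o/113)
r(-521, h(13)) - (X(-356, -316) - 178949) = (1 + (1/113)*2) - (12 - 178949) = (1 + 2/113) - 1*(-178937) = 115/113 + 178937 = 20219996/113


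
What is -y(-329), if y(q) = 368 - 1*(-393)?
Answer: -761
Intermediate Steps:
y(q) = 761 (y(q) = 368 + 393 = 761)
-y(-329) = -1*761 = -761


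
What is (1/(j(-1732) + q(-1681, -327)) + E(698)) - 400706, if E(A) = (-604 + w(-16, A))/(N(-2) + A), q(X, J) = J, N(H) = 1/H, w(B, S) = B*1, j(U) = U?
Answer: -7425499367/18531 ≈ -4.0071e+5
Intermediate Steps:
w(B, S) = B
E(A) = -620/(-1/2 + A) (E(A) = (-604 - 16)/(1/(-2) + A) = -620/(-1/2 + A))
(1/(j(-1732) + q(-1681, -327)) + E(698)) - 400706 = (1/(-1732 - 327) - 1240/(-1 + 2*698)) - 400706 = (1/(-2059) - 1240/(-1 + 1396)) - 400706 = (-1/2059 - 1240/1395) - 400706 = (-1/2059 - 1240*1/1395) - 400706 = (-1/2059 - 8/9) - 400706 = -16481/18531 - 400706 = -7425499367/18531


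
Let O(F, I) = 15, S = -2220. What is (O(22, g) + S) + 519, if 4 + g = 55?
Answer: -1686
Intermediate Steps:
g = 51 (g = -4 + 55 = 51)
(O(22, g) + S) + 519 = (15 - 2220) + 519 = -2205 + 519 = -1686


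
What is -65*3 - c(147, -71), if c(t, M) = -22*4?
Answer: -107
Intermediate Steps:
c(t, M) = -88
-65*3 - c(147, -71) = -65*3 - 1*(-88) = -195 + 88 = -107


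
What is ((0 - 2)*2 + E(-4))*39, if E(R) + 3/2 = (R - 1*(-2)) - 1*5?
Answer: -975/2 ≈ -487.50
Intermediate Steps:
E(R) = -9/2 + R (E(R) = -3/2 + ((R - 1*(-2)) - 1*5) = -3/2 + ((R + 2) - 5) = -3/2 + ((2 + R) - 5) = -3/2 + (-3 + R) = -9/2 + R)
((0 - 2)*2 + E(-4))*39 = ((0 - 2)*2 + (-9/2 - 4))*39 = (-2*2 - 17/2)*39 = (-4 - 17/2)*39 = -25/2*39 = -975/2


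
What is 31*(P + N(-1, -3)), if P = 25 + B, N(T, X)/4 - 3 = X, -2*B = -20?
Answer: 1085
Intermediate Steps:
B = 10 (B = -1/2*(-20) = 10)
N(T, X) = 12 + 4*X
P = 35 (P = 25 + 10 = 35)
31*(P + N(-1, -3)) = 31*(35 + (12 + 4*(-3))) = 31*(35 + (12 - 12)) = 31*(35 + 0) = 31*35 = 1085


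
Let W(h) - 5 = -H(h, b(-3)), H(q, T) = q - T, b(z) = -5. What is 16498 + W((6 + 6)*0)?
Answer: 16498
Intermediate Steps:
W(h) = -h (W(h) = 5 - (h - 1*(-5)) = 5 - (h + 5) = 5 - (5 + h) = 5 + (-5 - h) = -h)
16498 + W((6 + 6)*0) = 16498 - (6 + 6)*0 = 16498 - 12*0 = 16498 - 1*0 = 16498 + 0 = 16498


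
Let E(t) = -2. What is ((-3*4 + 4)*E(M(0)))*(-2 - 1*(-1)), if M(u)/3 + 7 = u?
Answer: -16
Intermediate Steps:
M(u) = -21 + 3*u
((-3*4 + 4)*E(M(0)))*(-2 - 1*(-1)) = ((-3*4 + 4)*(-2))*(-2 - 1*(-1)) = ((-12 + 4)*(-2))*(-2 + 1) = -8*(-2)*(-1) = 16*(-1) = -16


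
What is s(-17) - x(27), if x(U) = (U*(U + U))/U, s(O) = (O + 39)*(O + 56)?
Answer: 804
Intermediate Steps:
s(O) = (39 + O)*(56 + O)
x(U) = 2*U (x(U) = (U*(2*U))/U = (2*U²)/U = 2*U)
s(-17) - x(27) = (2184 + (-17)² + 95*(-17)) - 2*27 = (2184 + 289 - 1615) - 1*54 = 858 - 54 = 804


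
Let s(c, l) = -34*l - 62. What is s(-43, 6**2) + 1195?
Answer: -91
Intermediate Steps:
s(c, l) = -62 - 34*l
s(-43, 6**2) + 1195 = (-62 - 34*6**2) + 1195 = (-62 - 34*36) + 1195 = (-62 - 1224) + 1195 = -1286 + 1195 = -91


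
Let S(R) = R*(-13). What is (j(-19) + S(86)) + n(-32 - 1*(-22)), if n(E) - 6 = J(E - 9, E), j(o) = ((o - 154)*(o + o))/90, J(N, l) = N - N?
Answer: -46753/45 ≈ -1039.0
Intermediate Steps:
S(R) = -13*R
J(N, l) = 0
j(o) = o*(-154 + o)/45 (j(o) = ((-154 + o)*(2*o))*(1/90) = (2*o*(-154 + o))*(1/90) = o*(-154 + o)/45)
n(E) = 6 (n(E) = 6 + 0 = 6)
(j(-19) + S(86)) + n(-32 - 1*(-22)) = ((1/45)*(-19)*(-154 - 19) - 13*86) + 6 = ((1/45)*(-19)*(-173) - 1118) + 6 = (3287/45 - 1118) + 6 = -47023/45 + 6 = -46753/45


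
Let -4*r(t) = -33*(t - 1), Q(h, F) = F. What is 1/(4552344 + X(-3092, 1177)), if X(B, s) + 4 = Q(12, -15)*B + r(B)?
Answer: 4/18292811 ≈ 2.1867e-7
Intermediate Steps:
r(t) = -33/4 + 33*t/4 (r(t) = -(-33)*(t - 1)/4 = -(-33)*(-1 + t)/4 = -(33 - 33*t)/4 = -33/4 + 33*t/4)
X(B, s) = -49/4 - 27*B/4 (X(B, s) = -4 + (-15*B + (-33/4 + 33*B/4)) = -4 + (-33/4 - 27*B/4) = -49/4 - 27*B/4)
1/(4552344 + X(-3092, 1177)) = 1/(4552344 + (-49/4 - 27/4*(-3092))) = 1/(4552344 + (-49/4 + 20871)) = 1/(4552344 + 83435/4) = 1/(18292811/4) = 4/18292811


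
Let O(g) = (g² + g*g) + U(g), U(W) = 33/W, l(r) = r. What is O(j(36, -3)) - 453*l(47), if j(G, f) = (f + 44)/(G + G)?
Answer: -2256409639/106272 ≈ -21232.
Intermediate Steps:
j(G, f) = (44 + f)/(2*G) (j(G, f) = (44 + f)/((2*G)) = (44 + f)*(1/(2*G)) = (44 + f)/(2*G))
O(g) = 2*g² + 33/g (O(g) = (g² + g*g) + 33/g = (g² + g²) + 33/g = 2*g² + 33/g)
O(j(36, -3)) - 453*l(47) = (33 + 2*((½)*(44 - 3)/36)³)/(((½)*(44 - 3)/36)) - 453*47 = (33 + 2*((½)*(1/36)*41)³)/(((½)*(1/36)*41)) - 21291 = (33 + 2*(41/72)³)/(41/72) - 21291 = 72*(33 + 2*(68921/373248))/41 - 21291 = 72*(33 + 68921/186624)/41 - 21291 = (72/41)*(6227513/186624) - 21291 = 6227513/106272 - 21291 = -2256409639/106272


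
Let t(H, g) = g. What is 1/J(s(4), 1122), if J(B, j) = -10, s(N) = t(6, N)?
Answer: -⅒ ≈ -0.10000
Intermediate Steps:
s(N) = N
1/J(s(4), 1122) = 1/(-10) = -⅒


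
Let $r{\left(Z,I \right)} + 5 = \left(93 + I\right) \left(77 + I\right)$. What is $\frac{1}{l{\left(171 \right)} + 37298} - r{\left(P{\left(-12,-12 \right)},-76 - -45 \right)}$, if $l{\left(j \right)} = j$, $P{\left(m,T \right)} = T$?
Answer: $- \frac{106674242}{37469} \approx -2847.0$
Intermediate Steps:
$r{\left(Z,I \right)} = -5 + \left(77 + I\right) \left(93 + I\right)$ ($r{\left(Z,I \right)} = -5 + \left(93 + I\right) \left(77 + I\right) = -5 + \left(77 + I\right) \left(93 + I\right)$)
$\frac{1}{l{\left(171 \right)} + 37298} - r{\left(P{\left(-12,-12 \right)},-76 - -45 \right)} = \frac{1}{171 + 37298} - \left(7156 + \left(-76 - -45\right)^{2} + 170 \left(-76 - -45\right)\right) = \frac{1}{37469} - \left(7156 + \left(-76 + 45\right)^{2} + 170 \left(-76 + 45\right)\right) = \frac{1}{37469} - \left(7156 + \left(-31\right)^{2} + 170 \left(-31\right)\right) = \frac{1}{37469} - \left(7156 + 961 - 5270\right) = \frac{1}{37469} - 2847 = - \frac{106674242}{37469}$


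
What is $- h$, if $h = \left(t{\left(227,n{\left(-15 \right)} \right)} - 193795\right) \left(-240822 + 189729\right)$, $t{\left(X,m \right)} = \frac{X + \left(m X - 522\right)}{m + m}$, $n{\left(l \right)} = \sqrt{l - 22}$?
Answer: $- \frac{19791537759}{2} + \frac{15072435 i \sqrt{37}}{74} \approx -9.8958 \cdot 10^{9} + 1.2389 \cdot 10^{6} i$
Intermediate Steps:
$n{\left(l \right)} = \sqrt{-22 + l}$
$t{\left(X,m \right)} = \frac{-522 + X + X m}{2 m}$ ($t{\left(X,m \right)} = \frac{X + \left(X m - 522\right)}{2 m} = \left(X + \left(-522 + X m\right)\right) \frac{1}{2 m} = \left(-522 + X + X m\right) \frac{1}{2 m} = \frac{-522 + X + X m}{2 m}$)
$h = 9901567935 + \frac{51093 i \sqrt{37} \left(-295 + 227 i \sqrt{37}\right)}{74}$ ($h = \left(\frac{-522 + 227 + 227 \sqrt{-22 - 15}}{2 \sqrt{-22 - 15}} - 193795\right) \left(-240822 + 189729\right) = \left(\frac{-522 + 227 + 227 \sqrt{-37}}{2 \sqrt{-37}} - 193795\right) \left(-51093\right) = \left(\frac{-522 + 227 + 227 i \sqrt{37}}{2 i \sqrt{37}} - 193795\right) \left(-51093\right) = \left(\frac{- \frac{i \sqrt{37}}{37} \left(-522 + 227 + 227 i \sqrt{37}\right)}{2} - 193795\right) \left(-51093\right) = \left(\frac{- \frac{i \sqrt{37}}{37} \left(-295 + 227 i \sqrt{37}\right)}{2} - 193795\right) \left(-51093\right) = \left(- \frac{i \sqrt{37} \left(-295 + 227 i \sqrt{37}\right)}{74} - 193795\right) \left(-51093\right) = \left(-193795 - \frac{i \sqrt{37} \left(-295 + 227 i \sqrt{37}\right)}{74}\right) \left(-51093\right) = 9901567935 + \frac{51093 i \sqrt{37} \left(-295 + 227 i \sqrt{37}\right)}{74} \approx 9.8958 \cdot 10^{9} - 1.2389 \cdot 10^{6} i$)
$- h = - (\frac{19791537759}{2} - \frac{15072435 i \sqrt{37}}{74}) = - \frac{19791537759}{2} + \frac{15072435 i \sqrt{37}}{74}$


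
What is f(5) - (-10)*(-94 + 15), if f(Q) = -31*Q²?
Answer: -1565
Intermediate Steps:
f(5) - (-10)*(-94 + 15) = -31*5² - (-10)*(-94 + 15) = -31*25 - (-10)*(-79) = -775 - 1*790 = -775 - 790 = -1565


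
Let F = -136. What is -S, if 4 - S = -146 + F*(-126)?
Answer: 16986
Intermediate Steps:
S = -16986 (S = 4 - (-146 - 136*(-126)) = 4 - (-146 + 17136) = 4 - 1*16990 = 4 - 16990 = -16986)
-S = -1*(-16986) = 16986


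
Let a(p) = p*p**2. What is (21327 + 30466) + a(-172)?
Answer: -5036655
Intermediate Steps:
a(p) = p**3
(21327 + 30466) + a(-172) = (21327 + 30466) + (-172)**3 = 51793 - 5088448 = -5036655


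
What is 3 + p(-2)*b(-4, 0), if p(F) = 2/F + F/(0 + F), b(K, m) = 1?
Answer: 3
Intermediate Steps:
p(F) = 1 + 2/F (p(F) = 2/F + F/F = 2/F + 1 = 1 + 2/F)
3 + p(-2)*b(-4, 0) = 3 + ((2 - 2)/(-2))*1 = 3 - ½*0*1 = 3 + 0*1 = 3 + 0 = 3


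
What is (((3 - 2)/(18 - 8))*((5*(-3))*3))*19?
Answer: -171/2 ≈ -85.500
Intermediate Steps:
(((3 - 2)/(18 - 8))*((5*(-3))*3))*19 = ((1/10)*(-15*3))*19 = ((1*(⅒))*(-45))*19 = ((⅒)*(-45))*19 = -9/2*19 = -171/2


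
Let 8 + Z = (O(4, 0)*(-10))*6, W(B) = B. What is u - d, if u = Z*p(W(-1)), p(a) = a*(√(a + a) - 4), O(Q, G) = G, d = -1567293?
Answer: 1567261 + 8*I*√2 ≈ 1.5673e+6 + 11.314*I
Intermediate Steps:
Z = -8 (Z = -8 + (0*(-10))*6 = -8 + 0*6 = -8 + 0 = -8)
p(a) = a*(-4 + √2*√a) (p(a) = a*(√(2*a) - 4) = a*(√2*√a - 4) = a*(-4 + √2*√a))
u = -32 + 8*I*√2 (u = -8*(-4*(-1) + √2*(-1)^(3/2)) = -8*(4 + √2*(-I)) = -8*(4 - I*√2) = -32 + 8*I*√2 ≈ -32.0 + 11.314*I)
u - d = (-32 + 8*I*√2) - 1*(-1567293) = (-32 + 8*I*√2) + 1567293 = 1567261 + 8*I*√2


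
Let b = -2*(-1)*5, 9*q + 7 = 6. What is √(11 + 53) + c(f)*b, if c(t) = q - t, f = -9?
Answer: 872/9 ≈ 96.889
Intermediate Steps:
q = -⅑ (q = -7/9 + (⅑)*6 = -7/9 + ⅔ = -⅑ ≈ -0.11111)
c(t) = -⅑ - t
b = 10 (b = 2*5 = 10)
√(11 + 53) + c(f)*b = √(11 + 53) + (-⅑ - 1*(-9))*10 = √64 + (-⅑ + 9)*10 = 8 + (80/9)*10 = 8 + 800/9 = 872/9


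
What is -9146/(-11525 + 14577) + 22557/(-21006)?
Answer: -10873535/2671263 ≈ -4.0706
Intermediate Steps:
-9146/(-11525 + 14577) + 22557/(-21006) = -9146/3052 + 22557*(-1/21006) = -9146*1/3052 - 7519/7002 = -4573/1526 - 7519/7002 = -10873535/2671263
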